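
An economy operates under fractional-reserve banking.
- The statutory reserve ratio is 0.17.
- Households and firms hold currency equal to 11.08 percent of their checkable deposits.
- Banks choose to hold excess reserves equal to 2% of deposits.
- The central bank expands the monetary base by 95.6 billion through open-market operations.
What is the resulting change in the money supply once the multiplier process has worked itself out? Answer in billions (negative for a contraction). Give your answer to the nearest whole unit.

The money multiplier is m = (1 + c) / (rr + e + c) = (1 + 0.1108) / (0.17 + 0.02 + 0.1108) ≈ 3.6928.
The purchase adds 95.6 billion of base, so ΔM = m × ΔMB = 3.6928 × (+95.6) ≈ 353.0317 billion.

353 billion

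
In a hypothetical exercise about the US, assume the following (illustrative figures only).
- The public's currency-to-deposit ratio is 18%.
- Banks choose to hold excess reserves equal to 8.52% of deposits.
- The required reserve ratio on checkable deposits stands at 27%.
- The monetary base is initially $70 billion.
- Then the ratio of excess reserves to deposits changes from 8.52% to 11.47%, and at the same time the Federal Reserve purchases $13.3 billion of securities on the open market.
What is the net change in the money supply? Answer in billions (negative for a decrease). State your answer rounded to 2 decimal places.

Before: m₁ = (1 + 0.18) / (0.27 + 0.0852 + 0.18) ≈ 2.20478, MB₁ = 70, so M₁ = 2.20478 × 70 = 154.3346 billion.
After: m₂ = (1 + 0.18) / (0.27 + 0.1147 + 0.18) ≈ 2.08961, MB₂ = 70 + 13.3 = 83.3, so M₂ = 2.08961 × 83.3 ≈ 174.0645 billion.
ΔM = M₂ − M₁ = 174.0645 − 154.3346 = 19.7299 billion.

$19.73 billion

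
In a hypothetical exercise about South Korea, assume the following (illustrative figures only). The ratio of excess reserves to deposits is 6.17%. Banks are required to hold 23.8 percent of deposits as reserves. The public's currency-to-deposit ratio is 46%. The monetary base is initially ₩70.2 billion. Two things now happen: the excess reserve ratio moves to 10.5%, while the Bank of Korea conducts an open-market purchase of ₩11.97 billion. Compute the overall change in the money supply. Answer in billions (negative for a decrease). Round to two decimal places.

Before: m₁ = (1 + 0.46) / (0.238 + 0.0617 + 0.46) ≈ 1.92181, MB₁ = 70.2, so M₁ = 1.92181 × 70.2 ≈ 134.9111 billion.
After: m₂ = (1 + 0.46) / (0.238 + 0.105 + 0.46) ≈ 1.81818, MB₂ = 70.2 + 11.97 = 82.17, so M₂ = 1.81818 × 82.17 ≈ 149.3999 billion.
ΔM = M₂ − M₁ = 149.3999 − 134.9111 = 14.4888 billion.

₩14.49 billion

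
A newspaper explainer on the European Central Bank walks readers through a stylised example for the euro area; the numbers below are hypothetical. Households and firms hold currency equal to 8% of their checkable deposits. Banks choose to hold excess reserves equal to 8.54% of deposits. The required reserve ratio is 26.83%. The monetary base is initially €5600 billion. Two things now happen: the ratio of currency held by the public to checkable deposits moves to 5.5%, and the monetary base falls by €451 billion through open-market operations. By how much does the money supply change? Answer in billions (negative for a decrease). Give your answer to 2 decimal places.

Before: m₁ = (1 + 0.08) / (0.2683 + 0.0854 + 0.08) = 2.4902006, MB₁ = 5600, so M₁ = 2.4902006 × 5600 ≈ 13945.1234 billion.
After: m₂ = (1 + 0.055) / (0.2683 + 0.0854 + 0.055) ≈ 2.5813555, MB₂ = 5600 − 451 = 5149, so M₂ = 2.5813555 × 5149 ≈ 13291.3995 billion.
ΔM = M₂ − M₁ = 13291.3995 − 13945.1234 = -653.7239 billion.

-653.72 billion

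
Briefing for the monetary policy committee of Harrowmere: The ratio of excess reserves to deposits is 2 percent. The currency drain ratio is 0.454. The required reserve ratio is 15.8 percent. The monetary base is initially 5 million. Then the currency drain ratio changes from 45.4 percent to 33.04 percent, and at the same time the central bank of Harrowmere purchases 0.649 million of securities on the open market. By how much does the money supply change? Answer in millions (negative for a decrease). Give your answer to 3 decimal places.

3.279 million

Before: m₁ = (1 + 0.454) / (0.158 + 0.02 + 0.454) ≈ 2.30063, MB₁ = 5, so M₁ = 2.30063 × 5 ≈ 11.5031 million.
After: m₂ = (1 + 0.3304) / (0.158 + 0.02 + 0.3304) ≈ 2.61684, MB₂ = 5 + 0.649 = 5.649, so M₂ = 2.61684 × 5.649 ≈ 14.7825 million.
ΔM = M₂ − M₁ = 14.7825 − 11.5031 = 3.2794 million.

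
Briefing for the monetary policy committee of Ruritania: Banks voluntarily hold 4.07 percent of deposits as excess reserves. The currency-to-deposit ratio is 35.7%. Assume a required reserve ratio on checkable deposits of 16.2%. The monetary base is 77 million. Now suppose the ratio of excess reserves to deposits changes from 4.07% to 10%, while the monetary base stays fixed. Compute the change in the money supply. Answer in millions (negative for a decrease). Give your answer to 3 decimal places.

-17.885 million

Initially m₁ = (1 + 0.357) / (0.162 + 0.0407 + 0.357) ≈ 2.424513, so M₁ = 2.424513 × 77 ≈ 186.6875 million.
After the change m₂ = (1 + 0.357) / (0.162 + 0.1 + 0.357) ≈ 2.192246, so M₂ = 2.192246 × 77 ≈ 168.8029 million.
ΔM = M₂ − M₁ = 168.8029 − 186.6875 = -17.8846 million.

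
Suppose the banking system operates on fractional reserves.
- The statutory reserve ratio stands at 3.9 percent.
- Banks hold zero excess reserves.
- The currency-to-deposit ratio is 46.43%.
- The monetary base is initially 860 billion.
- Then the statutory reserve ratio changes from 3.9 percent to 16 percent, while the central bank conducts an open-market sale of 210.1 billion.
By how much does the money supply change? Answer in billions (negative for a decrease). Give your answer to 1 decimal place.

-977.7 billion

Before: m₁ = (1 + 0.4643) / (0.039 + 0.4643) ≈ 2.90940, MB₁ = 860, so M₁ = 2.90940 × 860 = 2502.084 billion.
After: m₂ = (1 + 0.4643) / (0.16 + 0.4643) ≈ 2.34551, MB₂ = 860 − 210.1 = 649.9, so M₂ = 2.34551 × 649.9 ≈ 1524.3469 billion.
ΔM = M₂ − M₁ = 1524.3469 − 2502.084 = -977.7371 billion.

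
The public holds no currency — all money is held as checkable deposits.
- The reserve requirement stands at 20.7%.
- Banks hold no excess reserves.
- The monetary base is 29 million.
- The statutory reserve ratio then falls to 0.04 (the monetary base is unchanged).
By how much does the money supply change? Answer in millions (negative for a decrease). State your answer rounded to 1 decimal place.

584.9 million

Initially m₁ = 1 / (0.207) ≈ 4.8309, so M₁ = 4.8309 × 29 = 140.0961 million.
After the change m₂ = 1 / (0.04) = 25, so M₂ = 25 × 29 = 725 million.
ΔM = M₂ − M₁ = 725 − 140.0961 = 584.9039 million.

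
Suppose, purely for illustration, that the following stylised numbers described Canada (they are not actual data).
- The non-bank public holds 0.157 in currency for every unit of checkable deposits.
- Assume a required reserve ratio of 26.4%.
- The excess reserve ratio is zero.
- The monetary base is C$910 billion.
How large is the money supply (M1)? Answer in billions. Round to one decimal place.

The money multiplier is m = (1 + c) / (rr + c) = (1 + 0.157) / (0.264 + 0.157) ≈ 2.74822.
So M = m × MB = 2.74822 × 910 = 2500.8802 billion.

C$2500.9 billion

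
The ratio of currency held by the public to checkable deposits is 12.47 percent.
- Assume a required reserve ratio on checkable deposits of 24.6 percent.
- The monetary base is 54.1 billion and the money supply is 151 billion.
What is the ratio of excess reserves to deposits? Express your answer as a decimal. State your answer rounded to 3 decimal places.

0.032

Using m = M/MB = 151/54.1 ≈ 2.791128. Since m = (1 + c)/(c + rr + e), the denominator satisfies c + rr + e = (1 + c)/m = (1 + 0.1247) / 2.791128 ≈ 0.402955.
With c = 0.1247 and rr = 0.246, the ratio of excess reserves to deposits is 0.402955 − 0.1247 − 0.246 = 0.032255.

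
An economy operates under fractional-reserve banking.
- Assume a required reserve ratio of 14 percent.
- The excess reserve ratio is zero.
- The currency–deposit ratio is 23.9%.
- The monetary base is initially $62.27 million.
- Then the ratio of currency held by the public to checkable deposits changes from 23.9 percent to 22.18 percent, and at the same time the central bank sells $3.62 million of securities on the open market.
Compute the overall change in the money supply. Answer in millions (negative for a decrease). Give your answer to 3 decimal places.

-5.507 million

Before: m₁ = (1 + 0.239) / (0.14 + 0.239) ≈ 3.269129, MB₁ = 62.27, so M₁ = 3.269129 × 62.27 ≈ 203.5687 million.
After: m₂ = (1 + 0.2218) / (0.14 + 0.2218) ≈ 3.377004, MB₂ = 62.27 − 3.62 = 58.65, so M₂ = 3.377004 × 58.65 ≈ 198.0613 million.
ΔM = M₂ − M₁ = 198.0613 − 203.5687 = -5.5074 million.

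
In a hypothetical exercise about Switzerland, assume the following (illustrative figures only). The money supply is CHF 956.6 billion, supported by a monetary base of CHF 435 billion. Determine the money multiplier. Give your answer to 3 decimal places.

The money multiplier is m = M / MB = 956.6 / 435 ≈ 2.19908.

2.199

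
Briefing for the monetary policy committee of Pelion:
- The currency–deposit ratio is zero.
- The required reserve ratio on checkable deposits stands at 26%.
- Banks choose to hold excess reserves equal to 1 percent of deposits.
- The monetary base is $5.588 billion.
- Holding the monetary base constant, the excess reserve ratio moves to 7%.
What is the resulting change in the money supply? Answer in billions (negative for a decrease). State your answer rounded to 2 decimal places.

-3.76 billion

Initially m₁ = 1 / (0.26 + 0.01) ≈ 3.7037, so M₁ = 3.7037 × 5.588 ≈ 20.6963 billion.
After the change m₂ = 1 / (0.26 + 0.07) ≈ 3.0303, so M₂ = 3.0303 × 5.588 ≈ 16.9333 billion.
ΔM = M₂ − M₁ = 16.9333 − 20.6963 = -3.763 billion.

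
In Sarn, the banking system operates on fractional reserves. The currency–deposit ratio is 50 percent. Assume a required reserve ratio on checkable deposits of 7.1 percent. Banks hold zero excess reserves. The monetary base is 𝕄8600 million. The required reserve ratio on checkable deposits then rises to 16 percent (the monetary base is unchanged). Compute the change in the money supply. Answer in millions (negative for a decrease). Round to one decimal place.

-3046.5 million

Initially m₁ = (1 + 0.5) / (0.071 + 0.5) ≈ 2.626970, so M₁ = 2.626970 × 8600 = 22591.942 million.
After the change m₂ = (1 + 0.5) / (0.16 + 0.5) ≈ 2.272727, so M₂ = 2.272727 × 8600 = 19545.4522 million.
ΔM = M₂ − M₁ = 19545.4522 − 22591.942 = -3046.4898 million.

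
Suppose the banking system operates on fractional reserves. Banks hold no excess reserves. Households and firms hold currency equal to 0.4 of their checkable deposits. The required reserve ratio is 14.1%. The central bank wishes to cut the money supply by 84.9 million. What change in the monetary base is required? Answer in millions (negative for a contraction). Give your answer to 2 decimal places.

The money multiplier is m = (1 + c) / (rr + c) = (1 + 0.4) / (0.141 + 0.4) ≈ 2.58780.
ΔMB = ΔM / m = (−84.9) / 2.58780 ≈ -32.8078 million.

-32.81 million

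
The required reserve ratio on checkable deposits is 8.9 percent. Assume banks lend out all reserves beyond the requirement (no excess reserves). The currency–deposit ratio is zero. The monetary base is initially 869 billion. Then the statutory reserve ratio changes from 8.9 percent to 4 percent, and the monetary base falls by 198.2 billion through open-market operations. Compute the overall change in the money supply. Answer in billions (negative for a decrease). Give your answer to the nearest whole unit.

Before: m₁ = 1 / (0.089) ≈ 11.2360, MB₁ = 869, so M₁ = 11.2360 × 869 = 9764.084 billion.
After: m₂ = 1 / (0.04) = 25, MB₂ = 869 − 198.2 = 670.8, so M₂ = 25 × 670.8 = 16770 billion.
ΔM = M₂ − M₁ = 16770 − 9764.084 = 7005.916 billion.

7006 billion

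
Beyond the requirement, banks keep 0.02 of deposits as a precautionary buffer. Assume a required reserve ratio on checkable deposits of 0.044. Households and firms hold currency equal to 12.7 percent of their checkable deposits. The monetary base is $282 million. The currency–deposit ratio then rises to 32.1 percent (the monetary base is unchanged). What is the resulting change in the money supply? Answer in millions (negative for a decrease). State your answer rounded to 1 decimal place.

Initially m₁ = (1 + 0.127) / (0.044 + 0.02 + 0.127) ≈ 5.90052, so M₁ = 5.90052 × 282 ≈ 1663.9466 million.
After the change m₂ = (1 + 0.321) / (0.044 + 0.02 + 0.321) ≈ 3.43117, so M₂ = 3.43117 × 282 ≈ 967.5899 million.
ΔM = M₂ − M₁ = 967.5899 − 1663.9466 = -696.3567 million.

-696.4 million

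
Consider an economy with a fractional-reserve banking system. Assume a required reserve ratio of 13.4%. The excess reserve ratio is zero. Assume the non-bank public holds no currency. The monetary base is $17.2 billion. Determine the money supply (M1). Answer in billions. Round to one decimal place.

$128.4 billion

With no currency drain or excess reserves, the money multiplier is m = 1/rr = 1/0.134 ≈ 7.4627.
Money supply M = m × MB = 7.4627 × 17.2 ≈ 128.3584 billion.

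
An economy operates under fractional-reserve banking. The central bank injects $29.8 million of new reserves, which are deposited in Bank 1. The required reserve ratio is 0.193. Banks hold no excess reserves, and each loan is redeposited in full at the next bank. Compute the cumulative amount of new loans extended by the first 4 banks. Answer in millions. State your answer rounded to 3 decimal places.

Bank i lends (1 − rr)^i of the original deposit: Bank 1 lends 29.8·0.8070 = 24.0486, Bank 2 lends 29.8·0.8070² ≈ 19.4072, and so on.
Summing a geometric series: total = 29.8·[0.8070·(1 − 0.8070^4) / (1 − 0.8070)] ≈ 71.7564 million.

$71.756 million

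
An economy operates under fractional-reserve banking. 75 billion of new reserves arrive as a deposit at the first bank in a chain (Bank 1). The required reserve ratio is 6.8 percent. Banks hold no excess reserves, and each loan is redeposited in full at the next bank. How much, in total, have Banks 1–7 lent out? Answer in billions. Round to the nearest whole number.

400 billion

Bank i lends (1 − rr)^i of the original deposit: Bank 1 lends 75·0.9320 = 69.9000, Bank 2 lends 75·0.9320² = 65.1468, and so on.
Summing a geometric series: total = 75·[0.9320·(1 − 0.9320^7) / (1 − 0.9320)] ≈ 400.0568 billion.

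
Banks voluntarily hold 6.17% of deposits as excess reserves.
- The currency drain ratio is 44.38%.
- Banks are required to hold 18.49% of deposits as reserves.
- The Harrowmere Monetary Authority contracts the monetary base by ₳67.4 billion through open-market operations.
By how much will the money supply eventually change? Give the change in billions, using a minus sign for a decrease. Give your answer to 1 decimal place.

The money multiplier is m = (1 + c) / (rr + e + c) = (1 + 0.4438) / (0.1849 + 0.0617 + 0.4438) ≈ 2.0913.
The sale removes 67.4 billion of base, so ΔM = m × ΔMB = 2.0913 × (−67.4) ≈ -140.9536 billion.

-141.0 billion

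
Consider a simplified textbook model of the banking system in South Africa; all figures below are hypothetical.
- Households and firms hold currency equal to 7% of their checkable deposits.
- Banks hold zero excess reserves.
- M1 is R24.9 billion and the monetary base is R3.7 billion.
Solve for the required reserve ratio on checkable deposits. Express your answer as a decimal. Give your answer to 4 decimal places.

Using m = M/MB = 24.9/3.7 ≈ 6.729730. Since m = (1 + c)/(c + rr + e), the denominator satisfies c + rr + e = (1 + c)/m = (1 + 0.07) / 6.729730 ≈ 0.158996.
With c = 0.07 and e = 0, the required reserve ratio on checkable deposits is 0.158996 − 0.07 − 0 = 0.088996.

0.0890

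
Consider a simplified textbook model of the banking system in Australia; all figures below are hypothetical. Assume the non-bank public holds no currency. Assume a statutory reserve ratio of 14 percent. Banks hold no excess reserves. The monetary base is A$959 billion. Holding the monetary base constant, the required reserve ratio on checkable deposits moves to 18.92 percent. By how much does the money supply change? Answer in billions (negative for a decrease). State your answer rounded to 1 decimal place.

-1781.3 billion

Initially m₁ = 1 / (0.14) ≈ 7.14286, so M₁ = 7.14286 × 959 ≈ 6850.0027 billion.
After the change m₂ = 1 / (0.1892) ≈ 5.28541, so M₂ = 5.28541 × 959 ≈ 5068.7082 billion.
ΔM = M₂ − M₁ = 5068.7082 − 6850.0027 = -1781.2945 billion.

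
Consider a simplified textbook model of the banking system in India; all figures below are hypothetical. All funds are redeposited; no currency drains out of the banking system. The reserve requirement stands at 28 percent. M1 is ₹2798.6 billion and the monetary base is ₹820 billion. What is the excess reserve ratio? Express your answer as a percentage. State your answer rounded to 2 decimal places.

Using m = M/MB = 2798.6/820 ≈ 3.412927. Since m = (1 + c)/(c + rr + e), the denominator satisfies c + rr + e = (1 + c)/m = (1 + 0) / 3.412927 ≈ 0.293004.
With c = 0 and rr = 0.28, the excess reserve ratio is 0.293004 − 0 − 0.28 = 0.013004.

1.30%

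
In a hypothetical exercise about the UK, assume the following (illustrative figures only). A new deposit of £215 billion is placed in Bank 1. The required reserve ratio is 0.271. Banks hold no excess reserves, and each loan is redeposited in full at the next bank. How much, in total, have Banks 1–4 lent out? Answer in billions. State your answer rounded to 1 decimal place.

Bank i lends (1 − rr)^i of the original deposit: Bank 1 lends 215·0.7290 = 156.7350, Bank 2 lends 215·0.7290² ≈ 114.2598, and so on.
Summing a geometric series: total = 215·[0.7290·(1 − 0.7290^4) / (1 − 0.7290)] ≈ 415.0126 billion.

£415.0 billion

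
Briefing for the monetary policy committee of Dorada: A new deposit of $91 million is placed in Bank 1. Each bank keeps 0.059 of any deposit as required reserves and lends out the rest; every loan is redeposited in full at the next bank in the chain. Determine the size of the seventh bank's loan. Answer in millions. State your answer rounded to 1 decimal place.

$59.5 million

Each bank lends a fraction (1 − rr) = 0.9410 of the deposit it receives, so Bank 7 receives 91·0.9410^6 and lends 91·0.9410^7 ≈ 59.4523 million.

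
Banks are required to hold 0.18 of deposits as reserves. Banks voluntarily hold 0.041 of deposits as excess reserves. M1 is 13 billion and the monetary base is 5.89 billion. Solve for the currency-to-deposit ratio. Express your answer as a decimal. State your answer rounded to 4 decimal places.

0.4243

Using m = M/MB = 13/5.89 ≈ 2.207131. From m = (1 + c)/(c + rr + e), rearranging gives 1 + c = m·(c + rr + e), so c·(1 − m) = m·(rr + e) − 1.
Hence c = [m·(rr + e) − 1]/(1 − m) = [2.207131 × (0.18 + 0.041) − 1] / (1 − 2.207131) ≈ 0.424332.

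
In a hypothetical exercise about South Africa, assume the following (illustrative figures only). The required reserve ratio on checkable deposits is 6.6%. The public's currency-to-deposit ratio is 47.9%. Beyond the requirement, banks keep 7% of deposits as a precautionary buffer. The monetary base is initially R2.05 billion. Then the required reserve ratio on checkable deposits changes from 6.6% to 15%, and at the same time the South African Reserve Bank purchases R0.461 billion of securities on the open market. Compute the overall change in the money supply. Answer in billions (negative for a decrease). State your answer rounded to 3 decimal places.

R0.383 billion

Before: m₁ = (1 + 0.479) / (0.066 + 0.07 + 0.479) ≈ 2.40488, MB₁ = 2.05, so M₁ = 2.40488 × 2.05 ≈ 4.93 billion.
After: m₂ = (1 + 0.479) / (0.15 + 0.07 + 0.479) ≈ 2.11588, MB₂ = 2.05 + 0.461 = 2.511, so M₂ = 2.11588 × 2.511 ≈ 5.313 billion.
ΔM = M₂ − M₁ = 5.313 − 4.93 = 0.383 billion.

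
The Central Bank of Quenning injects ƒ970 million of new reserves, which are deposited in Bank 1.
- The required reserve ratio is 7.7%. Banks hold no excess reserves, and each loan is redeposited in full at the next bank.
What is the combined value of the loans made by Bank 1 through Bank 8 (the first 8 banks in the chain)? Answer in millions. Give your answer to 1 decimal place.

Bank i lends (1 − rr)^i of the original deposit: Bank 1 lends 970·0.9230 = 895.3100, Bank 2 lends 970·0.9230² ≈ 826.3711, and so on.
Summing a geometric series: total = 970·[0.9230·(1 − 0.9230^8) / (1 − 0.9230)] ≈ 5502.5405 million.

ƒ5502.5 million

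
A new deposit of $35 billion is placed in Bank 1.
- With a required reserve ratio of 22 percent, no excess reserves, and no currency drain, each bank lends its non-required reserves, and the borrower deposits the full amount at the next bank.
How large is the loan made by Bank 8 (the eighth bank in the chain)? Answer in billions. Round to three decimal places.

$4.795 billion

Each bank lends a fraction (1 − rr) = 0.7800 of the deposit it receives, so Bank 8 receives 35·0.7800^7 and lends 35·0.7800^8 ≈ 4.7954 billion.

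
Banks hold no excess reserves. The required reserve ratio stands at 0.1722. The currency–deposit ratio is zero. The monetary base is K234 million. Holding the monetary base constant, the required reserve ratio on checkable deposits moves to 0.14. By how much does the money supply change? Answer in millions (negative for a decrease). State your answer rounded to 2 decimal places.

K312.54 million

Initially m₁ = 1 / (0.1722) ≈ 5.807201, so M₁ = 5.807201 × 234 ≈ 1358.885 million.
After the change m₂ = 1 / (0.14) ≈ 7.142857, so M₂ = 7.142857 × 234 ≈ 1671.4285 million.
ΔM = M₂ − M₁ = 1671.4285 − 1358.885 = 312.5435 million.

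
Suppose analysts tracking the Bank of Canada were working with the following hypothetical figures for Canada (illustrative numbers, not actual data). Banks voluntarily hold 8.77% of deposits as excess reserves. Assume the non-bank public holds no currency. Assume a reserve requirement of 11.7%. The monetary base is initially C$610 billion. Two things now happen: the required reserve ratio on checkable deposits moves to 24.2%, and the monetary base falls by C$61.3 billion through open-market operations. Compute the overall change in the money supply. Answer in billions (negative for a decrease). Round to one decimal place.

-1315.7 billion

Before: m₁ = 1 / (0.117 + 0.0877) ≈ 4.88520, MB₁ = 610, so M₁ = 4.88520 × 610 = 2979.972 billion.
After: m₂ = 1 / (0.242 + 0.0877) ≈ 3.03306, MB₂ = 610 − 61.3 = 548.7, so M₂ = 3.03306 × 548.7 ≈ 1664.24 billion.
ΔM = M₂ − M₁ = 1664.24 − 2979.972 = -1315.732 billion.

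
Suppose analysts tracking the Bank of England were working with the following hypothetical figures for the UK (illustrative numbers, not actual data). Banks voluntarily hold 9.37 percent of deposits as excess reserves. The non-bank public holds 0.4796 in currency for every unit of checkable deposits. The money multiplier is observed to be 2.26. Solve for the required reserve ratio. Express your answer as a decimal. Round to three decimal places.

Using m = 2.26. Since m = (1 + c)/(c + rr + e), the denominator satisfies c + rr + e = (1 + c)/m = (1 + 0.4796) / 2.26 ≈ 0.654690.
With c = 0.4796 and e = 0.0937, the required reserve ratio is 0.654690 − 0.4796 − 0.0937 = 0.08139.

0.081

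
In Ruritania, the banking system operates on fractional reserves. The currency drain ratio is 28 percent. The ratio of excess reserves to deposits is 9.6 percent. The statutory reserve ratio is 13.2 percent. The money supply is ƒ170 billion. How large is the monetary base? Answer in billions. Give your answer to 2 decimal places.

The money multiplier is m = (1 + c) / (rr + e + c) = (1 + 0.28) / (0.132 + 0.096 + 0.28) ≈ 2.519685.
MB = M / m = 170 / 2.519685 ≈ 67.4688 billion.

ƒ67.47 billion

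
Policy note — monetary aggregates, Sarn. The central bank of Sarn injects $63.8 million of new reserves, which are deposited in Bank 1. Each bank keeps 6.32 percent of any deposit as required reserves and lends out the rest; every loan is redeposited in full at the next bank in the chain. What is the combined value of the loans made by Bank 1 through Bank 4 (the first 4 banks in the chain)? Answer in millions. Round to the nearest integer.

$217 million

Bank i lends (1 − rr)^i of the original deposit: Bank 1 lends 63.8·0.9368 ≈ 59.7678, Bank 2 lends 63.8·0.9368² ≈ 55.9905, and so on.
Summing a geometric series: total = 63.8·[0.9368·(1 − 0.9368^4) / (1 − 0.9368)] ≈ 217.3472 million.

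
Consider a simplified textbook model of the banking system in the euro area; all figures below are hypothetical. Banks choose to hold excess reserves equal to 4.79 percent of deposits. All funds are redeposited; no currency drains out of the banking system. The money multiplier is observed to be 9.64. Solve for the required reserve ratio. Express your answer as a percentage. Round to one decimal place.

5.6%

Using m = 9.64. Since m = (1 + c)/(c + rr + e), the denominator satisfies c + rr + e = (1 + c)/m = (1 + 0) / 9.64 ≈ 0.103734.
With c = 0 and e = 0.0479, the required reserve ratio is 0.103734 − 0 − 0.0479 = 0.055834.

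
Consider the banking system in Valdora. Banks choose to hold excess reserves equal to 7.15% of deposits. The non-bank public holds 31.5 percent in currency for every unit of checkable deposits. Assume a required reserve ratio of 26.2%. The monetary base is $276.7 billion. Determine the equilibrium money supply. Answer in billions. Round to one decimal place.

The money multiplier is m = (1 + c) / (rr + e + c) = (1 + 0.315) / (0.262 + 0.0715 + 0.315) ≈ 2.02776.
So M = m × MB = 2.02776 × 276.7 ≈ 561.0812 billion.

$561.1 billion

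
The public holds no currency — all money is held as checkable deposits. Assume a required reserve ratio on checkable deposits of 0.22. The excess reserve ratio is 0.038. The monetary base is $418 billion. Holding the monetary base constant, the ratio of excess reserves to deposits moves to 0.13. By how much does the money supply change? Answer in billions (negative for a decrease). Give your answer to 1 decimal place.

Initially m₁ = 1 / (0.22 + 0.038) ≈ 3.87597, so M₁ = 3.87597 × 418 ≈ 1620.1555 billion.
After the change m₂ = 1 / (0.22 + 0.13) ≈ 2.85714, so M₂ = 2.85714 × 418 ≈ 1194.2845 billion.
ΔM = M₂ − M₁ = 1194.2845 − 1620.1555 = -425.871 billion.

-425.9 billion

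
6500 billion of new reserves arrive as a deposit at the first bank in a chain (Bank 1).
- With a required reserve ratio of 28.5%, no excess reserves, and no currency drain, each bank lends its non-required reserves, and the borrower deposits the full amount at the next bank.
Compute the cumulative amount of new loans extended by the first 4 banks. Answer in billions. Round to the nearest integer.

12045 billion

Bank i lends (1 − rr)^i of the original deposit: Bank 1 lends 6500·0.7150 = 4647.5000, Bank 2 lends 6500·0.7150² = 3322.9625, and so on.
Summing a geometric series: total = 6500·[0.7150·(1 − 0.7150^4) / (1 − 0.7150)] ≈ 12045.1622 billion.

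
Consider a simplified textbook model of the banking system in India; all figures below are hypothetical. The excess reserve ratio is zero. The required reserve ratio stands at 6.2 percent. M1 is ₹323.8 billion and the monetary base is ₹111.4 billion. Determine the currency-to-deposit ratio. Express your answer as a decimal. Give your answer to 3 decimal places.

0.430

Using m = M/MB = 323.8/111.4 ≈ 2.906643. From m = (1 + c)/(c + rr + e), rearranging gives 1 + c = m·(c + rr + e), so c·(1 − m) = m·(rr + e) − 1.
Hence c = [m·(rr + e) − 1]/(1 − m) = [2.906643 × (0.062 + 0) − 1] / (1 − 2.906643) ≈ 0.429964.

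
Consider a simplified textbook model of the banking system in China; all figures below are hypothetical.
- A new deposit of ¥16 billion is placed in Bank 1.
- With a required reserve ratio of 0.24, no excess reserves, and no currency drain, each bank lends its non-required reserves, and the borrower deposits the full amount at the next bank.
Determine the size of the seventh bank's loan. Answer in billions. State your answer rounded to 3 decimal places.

Each bank lends a fraction (1 − rr) = 0.7600 of the deposit it receives, so Bank 7 receives 16·0.7600^6 and lends 16·0.7600^7 ≈ 2.3432 billion.

¥2.343 billion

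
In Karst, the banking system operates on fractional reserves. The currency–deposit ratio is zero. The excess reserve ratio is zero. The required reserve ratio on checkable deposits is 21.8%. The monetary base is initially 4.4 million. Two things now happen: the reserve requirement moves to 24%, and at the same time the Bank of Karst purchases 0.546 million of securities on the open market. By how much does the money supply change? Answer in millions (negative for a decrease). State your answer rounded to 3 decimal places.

Before: m₁ = 1 / (0.218) ≈ 4.58716, MB₁ = 4.4, so M₁ = 4.58716 × 4.4 ≈ 20.1835 million.
After: m₂ = 1 / (0.24) ≈ 4.16667, MB₂ = 4.4 + 0.546 = 4.946, so M₂ = 4.16667 × 4.946 ≈ 20.6083 million.
ΔM = M₂ − M₁ = 20.6083 − 20.1835 = 0.4248 million.

0.425 million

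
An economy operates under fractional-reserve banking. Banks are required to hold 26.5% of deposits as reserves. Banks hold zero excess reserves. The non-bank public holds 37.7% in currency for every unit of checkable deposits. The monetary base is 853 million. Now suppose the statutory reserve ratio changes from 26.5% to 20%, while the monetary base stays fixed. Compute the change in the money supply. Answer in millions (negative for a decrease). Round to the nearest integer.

206 million

Initially m₁ = (1 + 0.377) / (0.265 + 0.377) ≈ 2.1449, so M₁ = 2.1449 × 853 = 1829.5997 million.
After the change m₂ = (1 + 0.377) / (0.2 + 0.377) ≈ 2.3865, so M₂ = 2.3865 × 853 = 2035.6845 million.
ΔM = M₂ − M₁ = 2035.6845 − 1829.5997 = 206.0848 million.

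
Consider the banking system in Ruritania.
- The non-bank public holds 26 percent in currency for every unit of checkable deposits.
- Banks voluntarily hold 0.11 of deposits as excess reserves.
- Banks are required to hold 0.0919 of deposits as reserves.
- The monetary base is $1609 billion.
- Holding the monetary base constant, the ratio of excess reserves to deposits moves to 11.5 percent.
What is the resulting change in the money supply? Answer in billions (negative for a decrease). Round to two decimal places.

-47.00 billion

Initially m₁ = (1 + 0.26) / (0.0919 + 0.11 + 0.26) ≈ 2.7278632, so M₁ = 2.7278632 × 1609 ≈ 4389.1319 billion.
After the change m₂ = (1 + 0.26) / (0.0919 + 0.115 + 0.26) ≈ 2.6986507, so M₂ = 2.6986507 × 1609 ≈ 4342.129 billion.
ΔM = M₂ − M₁ = 4342.129 − 4389.1319 = -47.0029 billion.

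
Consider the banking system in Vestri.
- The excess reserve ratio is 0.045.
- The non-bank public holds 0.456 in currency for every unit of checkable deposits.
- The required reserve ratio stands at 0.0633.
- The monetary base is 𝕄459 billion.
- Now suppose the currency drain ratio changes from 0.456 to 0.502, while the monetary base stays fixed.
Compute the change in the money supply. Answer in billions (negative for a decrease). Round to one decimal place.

Initially m₁ = (1 + 0.456) / (0.0633 + 0.045 + 0.456) ≈ 2.58019, so M₁ = 2.58019 × 459 ≈ 1184.3072 billion.
After the change m₂ = (1 + 0.502) / (0.0633 + 0.045 + 0.502) ≈ 2.46108, so M₂ = 2.46108 × 459 ≈ 1129.6357 billion.
ΔM = M₂ − M₁ = 1129.6357 − 1184.3072 = -54.6715 billion.

-54.7 billion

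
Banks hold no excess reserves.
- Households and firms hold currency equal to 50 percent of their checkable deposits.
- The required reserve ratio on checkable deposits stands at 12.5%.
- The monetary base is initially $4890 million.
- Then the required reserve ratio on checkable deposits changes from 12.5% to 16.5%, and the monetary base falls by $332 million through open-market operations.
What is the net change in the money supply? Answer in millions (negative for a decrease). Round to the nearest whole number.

Before: m₁ = (1 + 0.5) / (0.125 + 0.5) = 2.4, MB₁ = 4890, so M₁ = 2.4 × 4890 = 11736 million.
After: m₂ = (1 + 0.5) / (0.165 + 0.5) ≈ 2.25564, MB₂ = 4890 − 332 = 4558, so M₂ = 2.25564 × 4558 ≈ 10281.2071 million.
ΔM = M₂ − M₁ = 10281.2071 − 11736 = -1454.7929 million.

-1455 million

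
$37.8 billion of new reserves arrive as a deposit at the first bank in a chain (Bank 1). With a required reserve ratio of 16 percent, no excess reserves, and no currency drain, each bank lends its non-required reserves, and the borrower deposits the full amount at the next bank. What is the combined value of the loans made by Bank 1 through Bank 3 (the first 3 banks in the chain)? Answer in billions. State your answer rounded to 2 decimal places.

$80.83 billion

Bank i lends (1 − rr)^i of the original deposit: Bank 1 lends 37.8·0.8400 = 31.7520, Bank 2 lends 37.8·0.8400² ≈ 26.6717, and so on.
Summing a geometric series: total = 37.8·[0.8400·(1 − 0.8400^3) / (1 − 0.8400)] ≈ 80.8279 billion.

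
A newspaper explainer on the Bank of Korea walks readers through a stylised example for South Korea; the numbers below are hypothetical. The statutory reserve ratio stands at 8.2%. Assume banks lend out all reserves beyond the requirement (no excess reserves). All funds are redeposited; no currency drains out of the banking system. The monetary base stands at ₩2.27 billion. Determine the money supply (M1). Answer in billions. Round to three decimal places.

₩27.683 billion

With no currency drain or excess reserves, the money multiplier is m = 1/rr = 1/0.082 ≈ 12.19512.
Money supply M = m × MB = 12.19512 × 2.27 ≈ 27.6829 billion.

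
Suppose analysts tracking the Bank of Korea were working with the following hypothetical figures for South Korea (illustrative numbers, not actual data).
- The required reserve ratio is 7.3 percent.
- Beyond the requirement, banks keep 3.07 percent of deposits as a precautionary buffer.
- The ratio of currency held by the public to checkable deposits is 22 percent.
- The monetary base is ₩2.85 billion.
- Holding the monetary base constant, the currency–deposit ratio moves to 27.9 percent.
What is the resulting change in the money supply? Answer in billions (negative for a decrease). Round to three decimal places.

Initially m₁ = (1 + 0.22) / (0.073 + 0.0307 + 0.22) ≈ 3.76892, so M₁ = 3.76892 × 2.85 ≈ 10.7414 billion.
After the change m₂ = (1 + 0.279) / (0.073 + 0.0307 + 0.279) ≈ 3.34204, so M₂ = 3.34204 × 2.85 ≈ 9.5248 billion.
ΔM = M₂ − M₁ = 9.5248 − 10.7414 = -1.2166 billion.

-1.217 billion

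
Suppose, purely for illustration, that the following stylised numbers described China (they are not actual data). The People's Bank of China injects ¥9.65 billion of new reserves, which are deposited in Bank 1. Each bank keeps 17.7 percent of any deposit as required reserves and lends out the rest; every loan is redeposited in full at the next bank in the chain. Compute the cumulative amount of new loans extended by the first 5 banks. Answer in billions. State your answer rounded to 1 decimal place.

¥27.9 billion

Bank i lends (1 − rr)^i of the original deposit: Bank 1 lends 9.65·0.8230 ≈ 7.9420, Bank 2 lends 9.65·0.8230² ≈ 6.5362, and so on.
Summing a geometric series: total = 9.65·[0.8230·(1 − 0.8230^5) / (1 − 0.8230)] ≈ 27.9282 billion.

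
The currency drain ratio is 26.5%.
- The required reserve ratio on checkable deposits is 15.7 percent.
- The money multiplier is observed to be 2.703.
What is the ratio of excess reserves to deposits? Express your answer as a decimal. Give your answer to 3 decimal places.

Using m = 2.703. Since m = (1 + c)/(c + rr + e), the denominator satisfies c + rr + e = (1 + c)/m = (1 + 0.265) / 2.703 ≈ 0.467999.
With c = 0.265 and rr = 0.157, the ratio of excess reserves to deposits is 0.467999 − 0.265 − 0.157 = 0.045999.

0.046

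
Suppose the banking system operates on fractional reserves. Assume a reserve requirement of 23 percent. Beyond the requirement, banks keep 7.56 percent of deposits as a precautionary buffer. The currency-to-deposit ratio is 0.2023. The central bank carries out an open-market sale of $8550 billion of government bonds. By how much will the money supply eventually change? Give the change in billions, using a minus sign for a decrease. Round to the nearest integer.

The money multiplier is m = (1 + c) / (rr + e + c) = (1 + 0.2023) / (0.23 + 0.0756 + 0.2023) ≈ 2.36720.
The sale removes 8550 billion of base, so ΔM = m × ΔMB = 2.36720 × (−8550) = -20239.56 billion.

-20240 billion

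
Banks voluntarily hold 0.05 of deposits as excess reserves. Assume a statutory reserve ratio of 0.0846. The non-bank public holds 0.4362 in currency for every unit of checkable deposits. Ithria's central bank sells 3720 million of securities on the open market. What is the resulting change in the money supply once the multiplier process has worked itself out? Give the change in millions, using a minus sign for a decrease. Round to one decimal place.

The money multiplier is m = (1 + c) / (rr + e + c) = (1 + 0.4362) / (0.0846 + 0.05 + 0.4362) ≈ 2.516118.
The sale removes 3720 million of base, so ΔM = m × ΔMB = 2.516118 × (−3720) ≈ -9359.959 million.

-9360.0 million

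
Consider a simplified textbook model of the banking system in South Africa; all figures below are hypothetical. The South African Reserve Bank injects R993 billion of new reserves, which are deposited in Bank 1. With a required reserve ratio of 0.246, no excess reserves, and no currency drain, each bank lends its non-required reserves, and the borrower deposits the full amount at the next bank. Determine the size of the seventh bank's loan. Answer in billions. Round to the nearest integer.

R138 billion

Each bank lends a fraction (1 − rr) = 0.7540 of the deposit it receives, so Bank 7 receives 993·0.7540^6 and lends 993·0.7540^7 ≈ 137.5779 billion.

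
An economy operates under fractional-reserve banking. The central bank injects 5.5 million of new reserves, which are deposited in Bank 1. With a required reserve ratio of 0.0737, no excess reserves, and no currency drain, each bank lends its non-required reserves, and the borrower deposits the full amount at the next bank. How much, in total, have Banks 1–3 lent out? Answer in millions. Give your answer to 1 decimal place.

14.2 million

Bank i lends (1 − rr)^i of the original deposit: Bank 1 lends 5.5·0.9263 ≈ 5.0946, Bank 2 lends 5.5·0.9263² ≈ 4.7192, and so on.
Summing a geometric series: total = 5.5·[0.9263·(1 − 0.9263^3) / (1 − 0.9263)] ≈ 14.1852 million.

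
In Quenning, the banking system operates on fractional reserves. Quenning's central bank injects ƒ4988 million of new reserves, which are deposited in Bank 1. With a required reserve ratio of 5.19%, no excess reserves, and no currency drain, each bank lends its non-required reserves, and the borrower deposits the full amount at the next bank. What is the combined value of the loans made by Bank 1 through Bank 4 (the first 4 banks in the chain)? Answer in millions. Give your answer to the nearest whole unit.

ƒ17494 million

Bank i lends (1 − rr)^i of the original deposit: Bank 1 lends 4988·0.9481 = 4729.1228, Bank 2 lends 4988·0.9481² ≈ 4483.6813, and so on.
Summing a geometric series: total = 4988·[0.9481·(1 − 0.9481^4) / (1 − 0.9481)] ≈ 17494.1349 million.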